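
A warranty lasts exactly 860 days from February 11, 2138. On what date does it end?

+365 (one year) → Feb 11, 2139 (495 left).
+365 (one year) → Feb 11, 2140 (130 left).
Feb has 29 days: +19 → Mar 1, 2140 (111 left).
Mar has 31 days: +31 → Apr 1, 2140 (80 left).
Apr has 30 days: +30 → May 1, 2140 (50 left).
May has 31 days: +31 → Jun 1, 2140 (19 left).
+19 → Jun 20, 2140.

June 20, 2140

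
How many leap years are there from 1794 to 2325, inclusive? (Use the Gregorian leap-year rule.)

128

Multiples of 4 in [1794,2325]: 133.
Of those, multiples of 100: 6 (not leap unless ÷400).
Multiples of 400: 1.
Leap years = 133 − 6 + 1 = 128.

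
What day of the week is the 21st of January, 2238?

Doomsday rule: the anchor day for the 2200s is Friday. For year 38: 38÷12 = 3 r 2, and 2÷4 = 0, so 3+2+0 = 5.
Friday + 5 ≡ Wednesday — that's 2238's doomsday.
In January the doomsday date is Jan 3 (2238 is not a leap year).
Jan 21 is 18 days after Jan 3; 18 mod 7 = 4, so Wednesday + 4 = Sunday.

Sunday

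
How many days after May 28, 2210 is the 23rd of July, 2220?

3709

May 28, 2210 → May 28, 2211: 365 days.
May 28, 2211 → May 28, 2212: 366 days (Feb 29, 2212 is in that span).
May 28, 2212 → May 28, 2213: 365 days.
May 28, 2213 → May 28, 2214: 365 days.
May 28, 2214 → May 28, 2215: 365 days.
May 28, 2215 → May 28, 2216: 366 days (Feb 29, 2216 is in that span).
May 28, 2216 → May 28, 2217: 365 days.
May 28, 2217 → May 28, 2218: 365 days.
May 28, 2218 → May 28, 2219: 365 days.
May 28, 2219 → May 28, 2220: 366 days (Feb 29, 2220 is in that span).
May 28, 2220 → Jun 28, 2220: 31 days (May has 31).
Jun 28, 2220 → Jul 23, 2220: 25 days.
Total: 3709 days.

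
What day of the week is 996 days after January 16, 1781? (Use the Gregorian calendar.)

Jan 16, 1781 is a Tuesday.
996 mod 7 = 2, so 996 days after a Tuesday is Tuesday + 2 = Thursday.

Thursday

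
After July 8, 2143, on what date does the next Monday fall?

July 15, 2143

Jul 8, 2143 is a Monday.
From Monday to the next Monday is 7 days.
Jul 8, 2143 + 7 = Jul 15, 2143.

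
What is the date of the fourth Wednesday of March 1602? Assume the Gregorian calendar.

March 1, 1602 is a Friday.
The first Wednesday is therefore March 6 (5 days later).
The fourth Wednesday is 6 + 3×7 = March 27.

March 27, 1602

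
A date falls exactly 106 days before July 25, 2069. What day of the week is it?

Wednesday

First find the weekday of Jul 25, 2069. Doomsday rule: the anchor day for the 2000s is Tuesday. For year 69: 69÷12 = 5 r 9, and 9÷4 = 2, so 5+9+2 = 16.
Tuesday + 16 ≡ Thursday — that's 2069's doomsday.
In July the doomsday date is Jul 11.
Jul 25 is 14 days after Jul 11; 14 mod 7 = 0, so Thursday + 0 = Thursday.
106 mod 7 = 1, so 106 days before a Thursday is Thursday − 1 = Wednesday.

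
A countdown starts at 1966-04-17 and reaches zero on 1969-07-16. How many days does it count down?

1186

Apr 17, 1966 → Apr 17, 1967: 365 days.
Apr 17, 1967 → Apr 17, 1968: 366 days (Feb 29, 1968 is in that span).
Apr 17, 1968 → Apr 17, 1969: 365 days.
Apr 17, 1969 → May 17, 1969: 30 days (April has 30).
May 17, 1969 → Jun 17, 1969: 31 days (May has 31).
Jun 17, 1969 → Jul 16, 1969: 29 days.
Total: 1186 days.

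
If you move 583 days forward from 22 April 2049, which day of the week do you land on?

Saturday

First find the weekday of Apr 22, 2049. Doomsday rule: the anchor day for the 2000s is Tuesday. For year 49: 49÷12 = 4 r 1, and 1÷4 = 0, so 4+1+0 = 5.
Tuesday + 5 ≡ Sunday — that's 2049's doomsday.
In April the doomsday date is Apr 4.
Apr 22 is 18 days after Apr 4; 18 mod 7 = 4, so Sunday + 4 = Thursday.
583 mod 7 = 2, so 583 days after a Thursday is Thursday + 2 = Saturday.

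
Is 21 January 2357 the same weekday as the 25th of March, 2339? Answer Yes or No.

No

From Mar 25, 2339 to Jan 21, 2357 is 6512 days.
6512 mod 7 = 2, so they are different weekdays.
(Mar 25, 2339 is a Saturday; Jan 21, 2357 is a Monday.)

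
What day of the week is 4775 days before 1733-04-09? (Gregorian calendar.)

Apr 9, 1733 is a Thursday.
4775 mod 7 = 1, so 4775 days before a Thursday is Thursday − 1 = Wednesday.

Wednesday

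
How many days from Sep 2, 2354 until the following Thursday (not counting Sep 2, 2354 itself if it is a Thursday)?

7

Sep 2, 2354 is a Thursday.
From Thursday to the next Thursday is 7 days.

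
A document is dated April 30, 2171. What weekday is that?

Doomsday rule: the anchor day for the 2100s is Sunday. For year 71: 71÷12 = 5 r 11, and 11÷4 = 2, so 5+11+2 = 18.
Sunday + 18 ≡ Thursday — that's 2171's doomsday.
In April the doomsday date is Apr 4.
Apr 30 is 26 days after Apr 4; 26 mod 7 = 5, so Thursday + 5 = Tuesday.

Tuesday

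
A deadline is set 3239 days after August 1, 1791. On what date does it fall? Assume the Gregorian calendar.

+366 (one year; includes Feb 29, 1792) → Aug 1, 1792 (2873 left).
+365 (one year) → Aug 1, 1793 (2508 left).
+365 (one year) → Aug 1, 1794 (2143 left).
+365 (one year) → Aug 1, 1795 (1778 left).
+366 (one year; includes Feb 29, 1796) → Aug 1, 1796 (1412 left).
+365 (one year) → Aug 1, 1797 (1047 left).
+365 (one year) → Aug 1, 1798 (682 left).
+365 (one year) → Aug 1, 1799 (317 left).
Aug has 31 days: +31 → Sep 1, 1799 (286 left).
Sep has 30 days: +30 → Oct 1, 1799 (256 left).
Oct has 31 days: +31 → Nov 1, 1799 (225 left).
Nov has 30 days: +30 → Dec 1, 1799 (195 left).
Dec has 31 days: +31 → Jan 1, 1800 (164 left).
Jan has 31 days: +31 → Feb 1, 1800 (133 left).
Feb has 28 days: +28 → Mar 1, 1800 (105 left).
Mar has 31 days: +31 → Apr 1, 1800 (74 left).
Apr has 30 days: +30 → May 1, 1800 (44 left).
May has 31 days: +31 → Jun 1, 1800 (13 left).
+13 → Jun 14, 1800.

June 14, 1800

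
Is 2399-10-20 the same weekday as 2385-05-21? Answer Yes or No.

From May 21, 2385 to Oct 20, 2399 is 5265 days.
5265 mod 7 = 1, so they are different weekdays.
(May 21, 2385 is a Tuesday; Oct 20, 2399 is a Wednesday.)

No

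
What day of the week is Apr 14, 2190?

Wednesday

Doomsday rule: the anchor day for the 2100s is Sunday. For year 90: 90÷12 = 7 r 6, and 6÷4 = 1, so 7+6+1 = 14.
Sunday + 14 ≡ Sunday — that's 2190's doomsday.
In April the doomsday date is Apr 4.
Apr 14 is 10 days after Apr 4; 10 mod 7 = 3, so Sunday + 3 = Wednesday.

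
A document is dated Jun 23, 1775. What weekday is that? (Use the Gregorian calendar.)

Friday

Doomsday rule: the anchor day for the 1700s is Sunday. For year 75: 75÷12 = 6 r 3, and 3÷4 = 0, so 6+3+0 = 9.
Sunday + 9 ≡ Tuesday — that's 1775's doomsday.
In June the doomsday date is Jun 6.
Jun 23 is 17 days after Jun 6; 17 mod 7 = 3, so Tuesday + 3 = Friday.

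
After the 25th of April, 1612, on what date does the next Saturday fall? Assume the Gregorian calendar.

Apr 25, 1612 is a Wednesday.
From Wednesday to the next Saturday is 3 days.
Apr 25, 1612 + 3 = Apr 28, 1612.

April 28, 1612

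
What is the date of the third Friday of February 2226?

February 17, 2226

February 1, 2226 is a Wednesday.
The first Friday is therefore February 3 (2 days later).
The third Friday is 3 + 2×7 = February 17.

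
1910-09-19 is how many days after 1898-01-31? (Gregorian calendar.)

Jan 31, 1898 → Jan 31, 1899: 365 days.
Jan 31, 1899 → Jan 31, 1900: 365 days.
Jan 31, 1900 → Jan 31, 1901: 365 days.
Jan 31, 1901 → Jan 31, 1902: 365 days.
Jan 31, 1902 → Jan 31, 1903: 365 days.
Jan 31, 1903 → Jan 31, 1904: 365 days.
Jan 31, 1904 → Jan 31, 1905: 366 days (Feb 29, 1904 is in that span).
Jan 31, 1905 → Jan 31, 1906: 365 days.
Jan 31, 1906 → Jan 31, 1907: 365 days.
Jan 31, 1907 → Jan 31, 1908: 365 days.
Jan 31, 1908 → Jan 31, 1909: 366 days (Feb 29, 1908 is in that span).
Jan 31, 1909 → Jan 31, 1910: 365 days.
Jan 31, 1910 → Feb 28, 1910: 28 days (January has 31).
Feb 28, 1910 → Mar 28, 1910: 28 days (February has 28).
Mar 28, 1910 → Apr 28, 1910: 31 days (March has 31).
Apr 28, 1910 → May 28, 1910: 30 days (April has 30).
May 28, 1910 → Jun 28, 1910: 31 days (May has 31).
Jun 28, 1910 → Jul 28, 1910: 30 days (June has 30).
Jul 28, 1910 → Aug 28, 1910: 31 days (July has 31).
Aug 28, 1910 → Sep 19, 1910: 22 days.
Total: 4613 days.

4613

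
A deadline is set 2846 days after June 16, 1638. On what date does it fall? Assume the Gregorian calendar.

+365 (one year) → Jun 16, 1639 (2481 left).
+366 (one year; includes Feb 29, 1640) → Jun 16, 1640 (2115 left).
+365 (one year) → Jun 16, 1641 (1750 left).
+365 (one year) → Jun 16, 1642 (1385 left).
+365 (one year) → Jun 16, 1643 (1020 left).
+366 (one year; includes Feb 29, 1644) → Jun 16, 1644 (654 left).
+365 (one year) → Jun 16, 1645 (289 left).
Jun has 30 days: +15 → Jul 1, 1645 (274 left).
Jul has 31 days: +31 → Aug 1, 1645 (243 left).
Aug has 31 days: +31 → Sep 1, 1645 (212 left).
Sep has 30 days: +30 → Oct 1, 1645 (182 left).
Oct has 31 days: +31 → Nov 1, 1645 (151 left).
Nov has 30 days: +30 → Dec 1, 1645 (121 left).
Dec has 31 days: +31 → Jan 1, 1646 (90 left).
Jan has 31 days: +31 → Feb 1, 1646 (59 left).
Feb has 28 days: +28 → Mar 1, 1646 (31 left).
Mar has 31 days: +31 → Apr 1, 1646 (0 left).

April 1, 1646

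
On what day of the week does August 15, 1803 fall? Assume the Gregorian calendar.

Monday

Doomsday rule: the anchor day for the 1800s is Friday. For year 03: 3÷12 = 0 r 3, and 3÷4 = 0, so 0+3+0 = 3.
Friday + 3 ≡ Monday — that's 1803's doomsday.
In August the doomsday date is Aug 8.
Aug 15 is 7 days after Aug 8; 7 mod 7 = 0, so Monday + 0 = Monday.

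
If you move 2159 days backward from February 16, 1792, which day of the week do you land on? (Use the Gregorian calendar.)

Monday

Feb 16, 1792 is a Thursday.
2159 mod 7 = 3, so 2159 days before a Thursday is Thursday − 3 = Monday.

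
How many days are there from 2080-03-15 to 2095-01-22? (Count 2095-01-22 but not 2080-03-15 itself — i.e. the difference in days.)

Mar 15, 2080 → Mar 15, 2081: 365 days.
Mar 15, 2081 → Mar 15, 2082: 365 days.
Mar 15, 2082 → Mar 15, 2083: 365 days.
Mar 15, 2083 → Mar 15, 2084: 366 days (Feb 29, 2084 is in that span).
Mar 15, 2084 → Mar 15, 2085: 365 days.
Mar 15, 2085 → Mar 15, 2086: 365 days.
Mar 15, 2086 → Mar 15, 2087: 365 days.
Mar 15, 2087 → Mar 15, 2088: 366 days (Feb 29, 2088 is in that span).
Mar 15, 2088 → Mar 15, 2089: 365 days.
Mar 15, 2089 → Mar 15, 2090: 365 days.
Mar 15, 2090 → Mar 15, 2091: 365 days.
Mar 15, 2091 → Mar 15, 2092: 366 days (Feb 29, 2092 is in that span).
Mar 15, 2092 → Mar 15, 2093: 365 days.
Mar 15, 2093 → Mar 15, 2094: 365 days.
Mar 15, 2094 → Apr 15, 2094: 31 days (March has 31).
Apr 15, 2094 → May 15, 2094: 30 days (April has 30).
May 15, 2094 → Jun 15, 2094: 31 days (May has 31).
Jun 15, 2094 → Jul 15, 2094: 30 days (June has 30).
Jul 15, 2094 → Aug 15, 2094: 31 days (July has 31).
Aug 15, 2094 → Sep 15, 2094: 31 days (August has 31).
Sep 15, 2094 → Oct 15, 2094: 30 days (September has 30).
Oct 15, 2094 → Nov 15, 2094: 31 days (October has 31).
Nov 15, 2094 → Dec 15, 2094: 30 days (November has 30).
Dec 15, 2094 → Jan 15, 2095: 31 days (December has 31).
Jan 15, 2095 → Jan 22, 2095: 7 days.
Total: 5426 days.

5426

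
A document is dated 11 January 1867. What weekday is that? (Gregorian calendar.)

Doomsday rule: the anchor day for the 1800s is Friday. For year 67: 67÷12 = 5 r 7, and 7÷4 = 1, so 5+7+1 = 13.
Friday + 13 ≡ Thursday — that's 1867's doomsday.
In January the doomsday date is Jan 3 (1867 is not a leap year).
Jan 11 is 8 days after Jan 3; 8 mod 7 = 1, so Thursday + 1 = Friday.

Friday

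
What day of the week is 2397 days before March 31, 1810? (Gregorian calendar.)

Mar 31, 1810 is a Saturday.
2397 mod 7 = 3, so 2397 days before a Saturday is Saturday − 3 = Wednesday.

Wednesday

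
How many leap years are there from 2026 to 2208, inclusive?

Multiples of 4 in [2026,2208]: 46.
Of those, multiples of 100: 2 (not leap unless ÷400).
Multiples of 400: 0.
Leap years = 46 − 2 + 0 = 44.

44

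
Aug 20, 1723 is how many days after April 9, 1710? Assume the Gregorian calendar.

Apr 9, 1710 → Apr 9, 1711: 365 days.
Apr 9, 1711 → Apr 9, 1712: 366 days (Feb 29, 1712 is in that span).
Apr 9, 1712 → Apr 9, 1713: 365 days.
Apr 9, 1713 → Apr 9, 1714: 365 days.
Apr 9, 1714 → Apr 9, 1715: 365 days.
Apr 9, 1715 → Apr 9, 1716: 366 days (Feb 29, 1716 is in that span).
Apr 9, 1716 → Apr 9, 1717: 365 days.
Apr 9, 1717 → Apr 9, 1718: 365 days.
Apr 9, 1718 → Apr 9, 1719: 365 days.
Apr 9, 1719 → Apr 9, 1720: 366 days (Feb 29, 1720 is in that span).
Apr 9, 1720 → Apr 9, 1721: 365 days.
Apr 9, 1721 → Apr 9, 1722: 365 days.
Apr 9, 1722 → Apr 9, 1723: 365 days.
Apr 9, 1723 → May 9, 1723: 30 days (April has 30).
May 9, 1723 → Jun 9, 1723: 31 days (May has 31).
Jun 9, 1723 → Jul 9, 1723: 30 days (June has 30).
Jul 9, 1723 → Aug 9, 1723: 31 days (July has 31).
Aug 9, 1723 → Aug 20, 1723: 11 days.
Total: 4881 days.

4881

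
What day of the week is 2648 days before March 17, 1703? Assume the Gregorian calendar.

Thursday

First find the weekday of Mar 17, 1703. Doomsday rule: the anchor day for the 1700s is Sunday. For year 03: 3÷12 = 0 r 3, and 3÷4 = 0, so 0+3+0 = 3.
Sunday + 3 ≡ Wednesday — that's 1703's doomsday.
In March the doomsday date is Mar 14.
Mar 17 is 3 days after Mar 14; 3 mod 7 = 3, so Wednesday + 3 = Saturday.
2648 mod 7 = 2, so 2648 days before a Saturday is Saturday − 2 = Thursday.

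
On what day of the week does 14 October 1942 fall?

Wednesday

Doomsday rule: the anchor day for the 1900s is Wednesday. For year 42: 42÷12 = 3 r 6, and 6÷4 = 1, so 3+6+1 = 10.
Wednesday + 10 ≡ Saturday — that's 1942's doomsday.
In October the doomsday date is Oct 10.
Oct 14 is 4 days after Oct 10; 4 mod 7 = 4, so Saturday + 4 = Wednesday.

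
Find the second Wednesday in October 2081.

October 8, 2081

October 1, 2081 is a Wednesday.
The first Wednesday is therefore October 1 (same day).
The second Wednesday is 1 + 1×7 = October 8.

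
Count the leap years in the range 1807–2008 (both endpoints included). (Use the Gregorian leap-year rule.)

50

Multiples of 4 in [1807,2008]: 51.
Of those, multiples of 100: 2 (not leap unless ÷400).
Multiples of 400: 1.
Leap years = 51 − 2 + 1 = 50.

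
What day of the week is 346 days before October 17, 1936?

Oct 17, 1936 is a Saturday.
346 mod 7 = 3, so 346 days before a Saturday is Saturday − 3 = Wednesday.

Wednesday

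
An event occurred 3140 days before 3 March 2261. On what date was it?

−365 (one year) → Mar 3, 2260 (2775 left).
−366 (one year; includes Feb 29, 2260) → Mar 3, 2259 (2409 left).
−365 (one year) → Mar 3, 2258 (2044 left).
−365 (one year) → Mar 3, 2257 (1679 left).
−365 (one year) → Mar 3, 2256 (1314 left).
−366 (one year; includes Feb 29, 2256) → Mar 3, 2255 (948 left).
−365 (one year) → Mar 3, 2254 (583 left).
−365 (one year) → Mar 3, 2253 (218 left).
−3 → Feb 28, 2253 (end of Feb, 28 days; 215 left).
−28 → Jan 31, 2253 (end of Jan, 31 days; 187 left).
−31 → Dec 31, 2252 (end of Dec, 31 days; 156 left).
−31 → Nov 30, 2252 (end of Nov, 30 days; 125 left).
−30 → Oct 31, 2252 (end of Oct, 31 days; 95 left).
−31 → Sep 30, 2252 (end of Sep, 30 days; 64 left).
−30 → Aug 31, 2252 (end of Aug, 31 days; 34 left).
−31 → Jul 31, 2252 (end of Jul, 31 days; 3 left).
−3 → Jul 28, 2252.

July 28, 2252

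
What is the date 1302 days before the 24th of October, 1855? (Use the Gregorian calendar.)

−365 (one year) → Oct 24, 1854 (937 left).
−365 (one year) → Oct 24, 1853 (572 left).
−365 (one year) → Oct 24, 1852 (207 left).
−24 → Sep 30, 1852 (end of Sep, 30 days; 183 left).
−30 → Aug 31, 1852 (end of Aug, 31 days; 153 left).
−31 → Jul 31, 1852 (end of Jul, 31 days; 122 left).
−31 → Jun 30, 1852 (end of Jun, 30 days; 91 left).
−30 → May 31, 1852 (end of May, 31 days; 61 left).
−31 → Apr 30, 1852 (end of Apr, 30 days; 30 left).
−30 → Mar 31, 1852 (end of Mar, 31 days; 0 left).

March 31, 1852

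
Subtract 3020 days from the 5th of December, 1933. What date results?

August 29, 1925

−365 (one year) → Dec 5, 1932 (2655 left).
−366 (one year; includes Feb 29, 1932) → Dec 5, 1931 (2289 left).
−365 (one year) → Dec 5, 1930 (1924 left).
−365 (one year) → Dec 5, 1929 (1559 left).
−365 (one year) → Dec 5, 1928 (1194 left).
−366 (one year; includes Feb 29, 1928) → Dec 5, 1927 (828 left).
−365 (one year) → Dec 5, 1926 (463 left).
−365 (one year) → Dec 5, 1925 (98 left).
−5 → Nov 30, 1925 (end of Nov, 30 days; 93 left).
−30 → Oct 31, 1925 (end of Oct, 31 days; 63 left).
−31 → Sep 30, 1925 (end of Sep, 30 days; 32 left).
−30 → Aug 31, 1925 (end of Aug, 31 days; 2 left).
−2 → Aug 29, 1925.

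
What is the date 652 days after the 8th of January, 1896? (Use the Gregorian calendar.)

October 21, 1897

+366 (one year; includes Feb 29, 1896) → Jan 8, 1897 (286 left).
Jan has 31 days: +24 → Feb 1, 1897 (262 left).
Feb has 28 days: +28 → Mar 1, 1897 (234 left).
Mar has 31 days: +31 → Apr 1, 1897 (203 left).
Apr has 30 days: +30 → May 1, 1897 (173 left).
May has 31 days: +31 → Jun 1, 1897 (142 left).
Jun has 30 days: +30 → Jul 1, 1897 (112 left).
Jul has 31 days: +31 → Aug 1, 1897 (81 left).
Aug has 31 days: +31 → Sep 1, 1897 (50 left).
Sep has 30 days: +30 → Oct 1, 1897 (20 left).
+20 → Oct 21, 1897.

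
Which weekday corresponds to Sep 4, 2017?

Monday

January 1, 2017 is a Sunday.
Jan 1, 2017 → Feb 1, 2017: 31 days (January has 31).
Feb 1, 2017 → Mar 1, 2017: 28 days (February has 28).
Mar 1, 2017 → Apr 1, 2017: 31 days (March has 31).
Apr 1, 2017 → May 1, 2017: 30 days (April has 30).
May 1, 2017 → Jun 1, 2017: 31 days (May has 31).
Jun 1, 2017 → Jul 1, 2017: 30 days (June has 30).
Jul 1, 2017 → Aug 1, 2017: 31 days (July has 31).
Aug 1, 2017 → Sep 1, 2017: 31 days (August has 31).
Sep 1, 2017 → Sep 4, 2017: 3 days.
Total: 246 days.
246 mod 7 = 1, so Sunday + 1 = Monday.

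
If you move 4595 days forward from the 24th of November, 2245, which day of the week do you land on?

Nov 24, 2245 is a Monday.
4595 mod 7 = 3, so 4595 days after a Monday is Monday + 3 = Thursday.

Thursday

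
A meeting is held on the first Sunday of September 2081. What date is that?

September 1, 2081 is a Monday.
The first Sunday is therefore September 7 (6 days later).

September 7, 2081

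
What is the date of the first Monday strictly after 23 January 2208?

Jan 23, 2208 is a Saturday.
From Saturday to the next Monday is 2 days.
Jan 23, 2208 + 2 = Jan 25, 2208.

January 25, 2208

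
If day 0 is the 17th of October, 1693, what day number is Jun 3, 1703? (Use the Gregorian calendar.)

Oct 17, 1693 → Oct 17, 1694: 365 days.
Oct 17, 1694 → Oct 17, 1695: 365 days.
Oct 17, 1695 → Oct 17, 1696: 366 days (Feb 29, 1696 is in that span).
Oct 17, 1696 → Oct 17, 1697: 365 days.
Oct 17, 1697 → Oct 17, 1698: 365 days.
Oct 17, 1698 → Oct 17, 1699: 365 days.
Oct 17, 1699 → Oct 17, 1700: 365 days.
Oct 17, 1700 → Oct 17, 1701: 365 days.
Oct 17, 1701 → Oct 17, 1702: 365 days.
Oct 17, 1702 → Nov 17, 1702: 31 days (October has 31).
Nov 17, 1702 → Dec 17, 1702: 30 days (November has 30).
Dec 17, 1702 → Jan 17, 1703: 31 days (December has 31).
Jan 17, 1703 → Feb 17, 1703: 31 days (January has 31).
Feb 17, 1703 → Mar 17, 1703: 28 days (February has 28).
Mar 17, 1703 → Apr 17, 1703: 31 days (March has 31).
Apr 17, 1703 → May 17, 1703: 30 days (April has 30).
May 17, 1703 → Jun 3, 1703: 17 days.
Total: 3515 days.

3515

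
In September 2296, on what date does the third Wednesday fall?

September 16, 2296

September 1, 2296 is a Tuesday.
The first Wednesday is therefore September 2 (1 days later).
The third Wednesday is 2 + 2×7 = September 16.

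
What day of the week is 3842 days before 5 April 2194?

Sunday

First find the weekday of Apr 5, 2194. Doomsday rule: the anchor day for the 2100s is Sunday. For year 94: 94÷12 = 7 r 10, and 10÷4 = 2, so 7+10+2 = 19.
Sunday + 19 ≡ Friday — that's 2194's doomsday.
In April the doomsday date is Apr 4.
Apr 5 is 1 day after Apr 4; 1 mod 7 = 1, so Friday + 1 = Saturday.
3842 mod 7 = 6, so 3842 days before a Saturday is Saturday − 6 = Sunday.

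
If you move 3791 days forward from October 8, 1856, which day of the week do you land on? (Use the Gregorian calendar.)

First find the weekday of Oct 8, 1856. Doomsday rule: the anchor day for the 1800s is Friday. For year 56: 56÷12 = 4 r 8, and 8÷4 = 2, so 4+8+2 = 14.
Friday + 14 ≡ Friday — that's 1856's doomsday.
In October the doomsday date is Oct 10.
Oct 8 is 2 days before Oct 10; 2 mod 7 = 2, so Friday − 2 = Wednesday.
3791 mod 7 = 4, so 3791 days after a Wednesday is Wednesday + 4 = Sunday.

Sunday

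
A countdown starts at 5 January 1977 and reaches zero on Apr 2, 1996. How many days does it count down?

7027

Jan 5, 1977 → Jan 5, 1978: 365 days.
Jan 5, 1978 → Jan 5, 1979: 365 days.
Jan 5, 1979 → Jan 5, 1980: 365 days.
Jan 5, 1980 → Jan 5, 1981: 366 days (Feb 29, 1980 is in that span).
Jan 5, 1981 → Jan 5, 1982: 365 days.
Jan 5, 1982 → Jan 5, 1983: 365 days.
Jan 5, 1983 → Jan 5, 1984: 365 days.
Jan 5, 1984 → Jan 5, 1985: 366 days (Feb 29, 1984 is in that span).
Jan 5, 1985 → Jan 5, 1986: 365 days.
Jan 5, 1986 → Jan 5, 1987: 365 days.
Jan 5, 1987 → Jan 5, 1988: 365 days.
Jan 5, 1988 → Jan 5, 1989: 366 days (Feb 29, 1988 is in that span).
Jan 5, 1989 → Jan 5, 1990: 365 days.
Jan 5, 1990 → Jan 5, 1991: 365 days.
Jan 5, 1991 → Jan 5, 1992: 365 days.
Jan 5, 1992 → Jan 5, 1993: 366 days (Feb 29, 1992 is in that span).
Jan 5, 1993 → Jan 5, 1994: 365 days.
Jan 5, 1994 → Jan 5, 1995: 365 days.
Jan 5, 1995 → Jan 5, 1996: 365 days.
Jan 5, 1996 → Feb 5, 1996: 31 days (January has 31).
Feb 5, 1996 → Mar 5, 1996: 29 days (February has 29).
Mar 5, 1996 → Apr 2, 1996: 28 days.
Total: 7027 days.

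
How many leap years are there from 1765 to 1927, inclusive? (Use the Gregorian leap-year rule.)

Multiples of 4 in [1765,1927]: 40.
Of those, multiples of 100: 2 (not leap unless ÷400).
Multiples of 400: 0.
Leap years = 40 − 2 + 0 = 38.

38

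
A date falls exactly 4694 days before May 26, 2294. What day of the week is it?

First find the weekday of May 26, 2294. Doomsday rule: the anchor day for the 2200s is Friday. For year 94: 94÷12 = 7 r 10, and 10÷4 = 2, so 7+10+2 = 19.
Friday + 19 ≡ Wednesday — that's 2294's doomsday.
In May the doomsday date is May 9.
May 26 is 17 days after May 9; 17 mod 7 = 3, so Wednesday + 3 = Saturday.
4694 mod 7 = 4, so 4694 days before a Saturday is Saturday − 4 = Tuesday.

Tuesday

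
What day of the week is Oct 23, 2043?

Friday

January 1, 2043 is a Thursday.
Jan 1, 2043 → Feb 1, 2043: 31 days (January has 31).
Feb 1, 2043 → Mar 1, 2043: 28 days (February has 28).
Mar 1, 2043 → Apr 1, 2043: 31 days (March has 31).
Apr 1, 2043 → May 1, 2043: 30 days (April has 30).
May 1, 2043 → Jun 1, 2043: 31 days (May has 31).
Jun 1, 2043 → Jul 1, 2043: 30 days (June has 30).
Jul 1, 2043 → Aug 1, 2043: 31 days (July has 31).
Aug 1, 2043 → Sep 1, 2043: 31 days (August has 31).
Sep 1, 2043 → Oct 1, 2043: 30 days (September has 30).
Oct 1, 2043 → Oct 23, 2043: 22 days.
Total: 295 days.
295 mod 7 = 1, so Thursday + 1 = Friday.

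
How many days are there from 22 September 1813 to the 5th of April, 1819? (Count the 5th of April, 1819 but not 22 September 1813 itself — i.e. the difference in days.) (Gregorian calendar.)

2021

Sep 22, 1813 → Sep 22, 1814: 365 days.
Sep 22, 1814 → Sep 22, 1815: 365 days.
Sep 22, 1815 → Sep 22, 1816: 366 days (Feb 29, 1816 is in that span).
Sep 22, 1816 → Sep 22, 1817: 365 days.
Sep 22, 1817 → Sep 22, 1818: 365 days.
Sep 22, 1818 → Oct 22, 1818: 30 days (September has 30).
Oct 22, 1818 → Nov 22, 1818: 31 days (October has 31).
Nov 22, 1818 → Dec 22, 1818: 30 days (November has 30).
Dec 22, 1818 → Jan 22, 1819: 31 days (December has 31).
Jan 22, 1819 → Feb 22, 1819: 31 days (January has 31).
Feb 22, 1819 → Mar 22, 1819: 28 days (February has 28).
Mar 22, 1819 → Apr 5, 1819: 14 days.
Total: 2021 days.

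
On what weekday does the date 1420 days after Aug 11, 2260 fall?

Aug 11, 2260 is a Saturday.
1420 mod 7 = 6, so 1420 days after a Saturday is Saturday + 6 = Friday.

Friday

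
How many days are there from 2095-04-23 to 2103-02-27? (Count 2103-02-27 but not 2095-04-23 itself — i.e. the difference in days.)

Apr 23, 2095 → Apr 23, 2096: 366 days (Feb 29, 2096 is in that span).
Apr 23, 2096 → Apr 23, 2097: 365 days.
Apr 23, 2097 → Apr 23, 2098: 365 days.
Apr 23, 2098 → Apr 23, 2099: 365 days.
Apr 23, 2099 → Apr 23, 2100: 365 days.
Apr 23, 2100 → Apr 23, 2101: 365 days.
Apr 23, 2101 → Apr 23, 2102: 365 days.
Apr 23, 2102 → May 23, 2102: 30 days (April has 30).
May 23, 2102 → Jun 23, 2102: 31 days (May has 31).
Jun 23, 2102 → Jul 23, 2102: 30 days (June has 30).
Jul 23, 2102 → Aug 23, 2102: 31 days (July has 31).
Aug 23, 2102 → Sep 23, 2102: 31 days (August has 31).
Sep 23, 2102 → Oct 23, 2102: 30 days (September has 30).
Oct 23, 2102 → Nov 23, 2102: 31 days (October has 31).
Nov 23, 2102 → Dec 23, 2102: 30 days (November has 30).
Dec 23, 2102 → Jan 23, 2103: 31 days (December has 31).
Jan 23, 2103 → Feb 23, 2103: 31 days (January has 31).
Feb 23, 2103 → Feb 27, 2103: 4 days.
Total: 2866 days.

2866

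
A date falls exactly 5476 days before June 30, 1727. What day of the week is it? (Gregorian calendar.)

Jun 30, 1727 is a Monday.
5476 mod 7 = 2, so 5476 days before a Monday is Monday − 2 = Saturday.

Saturday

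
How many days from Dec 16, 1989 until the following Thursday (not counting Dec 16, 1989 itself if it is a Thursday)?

5

Dec 16, 1989 is a Saturday.
From Saturday to the next Thursday is 5 days.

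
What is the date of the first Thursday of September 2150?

September 1, 2150 is a Tuesday.
The first Thursday is therefore September 3 (2 days later).

September 3, 2150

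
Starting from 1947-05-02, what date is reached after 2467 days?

+366 (one year; includes Feb 29, 1948) → May 2, 1948 (2101 left).
+365 (one year) → May 2, 1949 (1736 left).
+365 (one year) → May 2, 1950 (1371 left).
+365 (one year) → May 2, 1951 (1006 left).
+366 (one year; includes Feb 29, 1952) → May 2, 1952 (640 left).
+365 (one year) → May 2, 1953 (275 left).
May has 31 days: +30 → Jun 1, 1953 (245 left).
Jun has 30 days: +30 → Jul 1, 1953 (215 left).
Jul has 31 days: +31 → Aug 1, 1953 (184 left).
Aug has 31 days: +31 → Sep 1, 1953 (153 left).
Sep has 30 days: +30 → Oct 1, 1953 (123 left).
Oct has 31 days: +31 → Nov 1, 1953 (92 left).
Nov has 30 days: +30 → Dec 1, 1953 (62 left).
Dec has 31 days: +31 → Jan 1, 1954 (31 left).
Jan has 31 days: +31 → Feb 1, 1954 (0 left).

February 1, 1954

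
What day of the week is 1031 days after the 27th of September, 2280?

First find the weekday of Sep 27, 2280. Doomsday rule: the anchor day for the 2200s is Friday. For year 80: 80÷12 = 6 r 8, and 8÷4 = 2, so 6+8+2 = 16.
Friday + 16 ≡ Sunday — that's 2280's doomsday.
In September the doomsday date is Sep 5.
Sep 27 is 22 days after Sep 5; 22 mod 7 = 1, so Sunday + 1 = Monday.
1031 mod 7 = 2, so 1031 days after a Monday is Monday + 2 = Wednesday.

Wednesday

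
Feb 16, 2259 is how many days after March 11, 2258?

342

Mar 11, 2258 → Apr 11, 2258: 31 days (March has 31).
Apr 11, 2258 → May 11, 2258: 30 days (April has 30).
May 11, 2258 → Jun 11, 2258: 31 days (May has 31).
Jun 11, 2258 → Jul 11, 2258: 30 days (June has 30).
Jul 11, 2258 → Aug 11, 2258: 31 days (July has 31).
Aug 11, 2258 → Sep 11, 2258: 31 days (August has 31).
Sep 11, 2258 → Oct 11, 2258: 30 days (September has 30).
Oct 11, 2258 → Nov 11, 2258: 31 days (October has 31).
Nov 11, 2258 → Dec 11, 2258: 30 days (November has 30).
Dec 11, 2258 → Jan 11, 2259: 31 days (December has 31).
Jan 11, 2259 → Feb 11, 2259: 31 days (January has 31).
Feb 11, 2259 → Feb 16, 2259: 5 days.
Total: 342 days.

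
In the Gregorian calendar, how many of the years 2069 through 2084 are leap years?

4

Multiples of 4 in [2069,2084]: 4.
Of those, multiples of 100: 0 (not leap unless ÷400).
Multiples of 400: 0.
Leap years = 4 − 0 + 0 = 4.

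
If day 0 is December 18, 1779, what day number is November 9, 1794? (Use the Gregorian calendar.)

Dec 18, 1779 → Dec 18, 1780: 366 days (Feb 29, 1780 is in that span).
Dec 18, 1780 → Dec 18, 1781: 365 days.
Dec 18, 1781 → Dec 18, 1782: 365 days.
Dec 18, 1782 → Dec 18, 1783: 365 days.
Dec 18, 1783 → Dec 18, 1784: 366 days (Feb 29, 1784 is in that span).
Dec 18, 1784 → Dec 18, 1785: 365 days.
Dec 18, 1785 → Dec 18, 1786: 365 days.
Dec 18, 1786 → Dec 18, 1787: 365 days.
Dec 18, 1787 → Dec 18, 1788: 366 days (Feb 29, 1788 is in that span).
Dec 18, 1788 → Dec 18, 1789: 365 days.
Dec 18, 1789 → Dec 18, 1790: 365 days.
Dec 18, 1790 → Dec 18, 1791: 365 days.
Dec 18, 1791 → Dec 18, 1792: 366 days (Feb 29, 1792 is in that span).
Dec 18, 1792 → Dec 18, 1793: 365 days.
Dec 18, 1793 → Jan 18, 1794: 31 days (December has 31).
Jan 18, 1794 → Feb 18, 1794: 31 days (January has 31).
Feb 18, 1794 → Mar 18, 1794: 28 days (February has 28).
Mar 18, 1794 → Apr 18, 1794: 31 days (March has 31).
Apr 18, 1794 → May 18, 1794: 30 days (April has 30).
May 18, 1794 → Jun 18, 1794: 31 days (May has 31).
Jun 18, 1794 → Jul 18, 1794: 30 days (June has 30).
Jul 18, 1794 → Aug 18, 1794: 31 days (July has 31).
Aug 18, 1794 → Sep 18, 1794: 31 days (August has 31).
Sep 18, 1794 → Oct 18, 1794: 30 days (September has 30).
Oct 18, 1794 → Nov 9, 1794: 22 days.
Total: 5440 days.

5440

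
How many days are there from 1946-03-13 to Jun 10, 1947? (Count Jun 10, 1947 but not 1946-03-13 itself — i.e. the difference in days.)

454

Mar 13, 1946 → Mar 13, 1947: 365 days.
Mar 13, 1947 → Apr 13, 1947: 31 days (March has 31).
Apr 13, 1947 → May 13, 1947: 30 days (April has 30).
May 13, 1947 → Jun 10, 1947: 28 days.
Total: 454 days.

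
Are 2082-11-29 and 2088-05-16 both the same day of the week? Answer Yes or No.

Yes

From Nov 29, 2082 to May 16, 2088 is 1995 days.
1995 mod 7 = 0, so they are the same weekday.
(Nov 29, 2082 is a Sunday; May 16, 2088 is a Sunday.)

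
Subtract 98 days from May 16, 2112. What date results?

February 8, 2112

−16 → Apr 30, 2112 (end of Apr, 30 days; 82 left).
−30 → Mar 31, 2112 (end of Mar, 31 days; 52 left).
−31 → Feb 29, 2112 (end of Feb, 29 days; 21 left).
−21 → Feb 8, 2112.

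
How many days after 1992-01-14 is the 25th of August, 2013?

7894

Jan 14, 1992 → Jan 14, 1993: 366 days (Feb 29, 1992 is in that span).
Jan 14, 1993 → Jan 14, 1994: 365 days.
Jan 14, 1994 → Jan 14, 1995: 365 days.
Jan 14, 1995 → Jan 14, 1996: 365 days.
Jan 14, 1996 → Jan 14, 1997: 366 days (Feb 29, 1996 is in that span).
Jan 14, 1997 → Jan 14, 1998: 365 days.
Jan 14, 1998 → Jan 14, 1999: 365 days.
Jan 14, 1999 → Jan 14, 2000: 365 days.
Jan 14, 2000 → Jan 14, 2001: 366 days (Feb 29, 2000 is in that span).
Jan 14, 2001 → Jan 14, 2002: 365 days.
Jan 14, 2002 → Jan 14, 2003: 365 days.
Jan 14, 2003 → Jan 14, 2004: 365 days.
Jan 14, 2004 → Jan 14, 2005: 366 days (Feb 29, 2004 is in that span).
Jan 14, 2005 → Jan 14, 2006: 365 days.
Jan 14, 2006 → Jan 14, 2007: 365 days.
Jan 14, 2007 → Jan 14, 2008: 365 days.
Jan 14, 2008 → Jan 14, 2009: 366 days (Feb 29, 2008 is in that span).
Jan 14, 2009 → Jan 14, 2010: 365 days.
Jan 14, 2010 → Jan 14, 2011: 365 days.
Jan 14, 2011 → Jan 14, 2012: 365 days.
Jan 14, 2012 → Jan 14, 2013: 366 days (Feb 29, 2012 is in that span).
Jan 14, 2013 → Feb 14, 2013: 31 days (January has 31).
Feb 14, 2013 → Mar 14, 2013: 28 days (February has 28).
Mar 14, 2013 → Apr 14, 2013: 31 days (March has 31).
Apr 14, 2013 → May 14, 2013: 30 days (April has 30).
May 14, 2013 → Jun 14, 2013: 31 days (May has 31).
Jun 14, 2013 → Jul 14, 2013: 30 days (June has 30).
Jul 14, 2013 → Aug 14, 2013: 31 days (July has 31).
Aug 14, 2013 → Aug 25, 2013: 11 days.
Total: 7894 days.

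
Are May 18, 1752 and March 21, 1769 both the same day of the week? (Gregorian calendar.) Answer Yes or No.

From May 18, 1752 to Mar 21, 1769 is 6151 days.
6151 mod 7 = 5, so they are different weekdays.
(May 18, 1752 is a Thursday; Mar 21, 1769 is a Tuesday.)

No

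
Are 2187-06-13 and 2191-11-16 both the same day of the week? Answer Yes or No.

From Jun 13, 2187 to Nov 16, 2191 is 1617 days.
1617 mod 7 = 0, so they are the same weekday.
(Jun 13, 2187 is a Wednesday; Nov 16, 2191 is a Wednesday.)

Yes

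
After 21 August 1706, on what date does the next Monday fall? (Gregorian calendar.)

Aug 21, 1706 is a Saturday.
From Saturday to the next Monday is 2 days.
Aug 21, 1706 + 2 = Aug 23, 1706.

August 23, 1706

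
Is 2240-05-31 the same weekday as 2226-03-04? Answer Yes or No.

From Mar 4, 2226 to May 31, 2240 is 5202 days.
5202 mod 7 = 1, so they are different weekdays.
(Mar 4, 2226 is a Saturday; May 31, 2240 is a Sunday.)

No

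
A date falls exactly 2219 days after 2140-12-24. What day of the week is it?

First find the weekday of Dec 24, 2140. Doomsday rule: the anchor day for the 2100s is Sunday. For year 40: 40÷12 = 3 r 4, and 4÷4 = 1, so 3+4+1 = 8.
Sunday + 8 ≡ Monday — that's 2140's doomsday.
In December the doomsday date is Dec 12.
Dec 24 is 12 days after Dec 12; 12 mod 7 = 5, so Monday + 5 = Saturday.
2219 mod 7 = 0, so 2219 days after a Saturday is Saturday + 0 = Saturday.

Saturday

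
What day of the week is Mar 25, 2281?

Doomsday rule: the anchor day for the 2200s is Friday. For year 81: 81÷12 = 6 r 9, and 9÷4 = 2, so 6+9+2 = 17.
Friday + 17 ≡ Monday — that's 2281's doomsday.
In March the doomsday date is Mar 14.
Mar 25 is 11 days after Mar 14; 11 mod 7 = 4, so Monday + 4 = Friday.

Friday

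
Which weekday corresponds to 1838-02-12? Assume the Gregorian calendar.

Monday

Doomsday rule: the anchor day for the 1800s is Friday. For year 38: 38÷12 = 3 r 2, and 2÷4 = 0, so 3+2+0 = 5.
Friday + 5 ≡ Wednesday — that's 1838's doomsday.
In February the doomsday date is Feb 28 (1838 is not a leap year).
Feb 12 is 16 days before Feb 28; 16 mod 7 = 2, so Wednesday − 2 = Monday.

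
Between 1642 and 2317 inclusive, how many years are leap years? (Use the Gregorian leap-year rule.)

Multiples of 4 in [1642,2317]: 169.
Of those, multiples of 100: 7 (not leap unless ÷400).
Multiples of 400: 1.
Leap years = 169 − 7 + 1 = 163.

163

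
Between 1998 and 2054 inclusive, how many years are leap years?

Multiples of 4 in [1998,2054]: 14.
Of those, multiples of 100: 1 (not leap unless ÷400).
Multiples of 400: 1.
Leap years = 14 − 1 + 1 = 14.

14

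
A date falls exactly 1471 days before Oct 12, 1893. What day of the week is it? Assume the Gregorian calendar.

Wednesday

Oct 12, 1893 is a Thursday.
1471 mod 7 = 1, so 1471 days before a Thursday is Thursday − 1 = Wednesday.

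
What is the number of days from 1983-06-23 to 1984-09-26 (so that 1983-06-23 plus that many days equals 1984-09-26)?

Jun 23, 1983 → Jun 23, 1984: 366 days (Feb 29, 1984 is in that span).
Jun 23, 1984 → Jul 23, 1984: 30 days (June has 30).
Jul 23, 1984 → Aug 23, 1984: 31 days (July has 31).
Aug 23, 1984 → Sep 23, 1984: 31 days (August has 31).
Sep 23, 1984 → Sep 26, 1984: 3 days.
Total: 461 days.

461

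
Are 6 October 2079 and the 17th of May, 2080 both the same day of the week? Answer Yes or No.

From Oct 6, 2079 to May 17, 2080 is 224 days.
224 mod 7 = 0, so they are the same weekday.
(Oct 6, 2079 is a Friday; May 17, 2080 is a Friday.)

Yes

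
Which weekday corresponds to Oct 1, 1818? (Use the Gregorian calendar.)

Thursday

Doomsday rule: the anchor day for the 1800s is Friday. For year 18: 18÷12 = 1 r 6, and 6÷4 = 1, so 1+6+1 = 8.
Friday + 8 ≡ Saturday — that's 1818's doomsday.
In October the doomsday date is Oct 10.
Oct 1 is 9 days before Oct 10; 9 mod 7 = 2, so Saturday − 2 = Thursday.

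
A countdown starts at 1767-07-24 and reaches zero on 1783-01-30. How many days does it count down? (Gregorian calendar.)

5669

Jul 24, 1767 → Jul 24, 1768: 366 days (Feb 29, 1768 is in that span).
Jul 24, 1768 → Jul 24, 1769: 365 days.
Jul 24, 1769 → Jul 24, 1770: 365 days.
Jul 24, 1770 → Jul 24, 1771: 365 days.
Jul 24, 1771 → Jul 24, 1772: 366 days (Feb 29, 1772 is in that span).
Jul 24, 1772 → Jul 24, 1773: 365 days.
Jul 24, 1773 → Jul 24, 1774: 365 days.
Jul 24, 1774 → Jul 24, 1775: 365 days.
Jul 24, 1775 → Jul 24, 1776: 366 days (Feb 29, 1776 is in that span).
Jul 24, 1776 → Jul 24, 1777: 365 days.
Jul 24, 1777 → Jul 24, 1778: 365 days.
Jul 24, 1778 → Jul 24, 1779: 365 days.
Jul 24, 1779 → Jul 24, 1780: 366 days (Feb 29, 1780 is in that span).
Jul 24, 1780 → Jul 24, 1781: 365 days.
Jul 24, 1781 → Jul 24, 1782: 365 days.
Jul 24, 1782 → Aug 24, 1782: 31 days (July has 31).
Aug 24, 1782 → Sep 24, 1782: 31 days (August has 31).
Sep 24, 1782 → Oct 24, 1782: 30 days (September has 30).
Oct 24, 1782 → Nov 24, 1782: 31 days (October has 31).
Nov 24, 1782 → Dec 24, 1782: 30 days (November has 30).
Dec 24, 1782 → Jan 24, 1783: 31 days (December has 31).
Jan 24, 1783 → Jan 30, 1783: 6 days.
Total: 5669 days.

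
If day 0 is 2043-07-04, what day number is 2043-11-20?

139

Jul 4, 2043 → Aug 4, 2043: 31 days (July has 31).
Aug 4, 2043 → Sep 4, 2043: 31 days (August has 31).
Sep 4, 2043 → Oct 4, 2043: 30 days (September has 30).
Oct 4, 2043 → Nov 4, 2043: 31 days (October has 31).
Nov 4, 2043 → Nov 20, 2043: 16 days.
Total: 139 days.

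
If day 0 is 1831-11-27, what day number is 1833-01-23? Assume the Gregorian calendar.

423

Nov 27, 1831 → Nov 27, 1832: 366 days (Feb 29, 1832 is in that span).
Nov 27, 1832 → Dec 27, 1832: 30 days (November has 30).
Dec 27, 1832 → Jan 23, 1833: 27 days.
Total: 423 days.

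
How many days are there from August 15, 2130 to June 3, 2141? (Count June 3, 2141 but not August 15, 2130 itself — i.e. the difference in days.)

3945

Aug 15, 2130 → Aug 15, 2131: 365 days.
Aug 15, 2131 → Aug 15, 2132: 366 days (Feb 29, 2132 is in that span).
Aug 15, 2132 → Aug 15, 2133: 365 days.
Aug 15, 2133 → Aug 15, 2134: 365 days.
Aug 15, 2134 → Aug 15, 2135: 365 days.
Aug 15, 2135 → Aug 15, 2136: 366 days (Feb 29, 2136 is in that span).
Aug 15, 2136 → Aug 15, 2137: 365 days.
Aug 15, 2137 → Aug 15, 2138: 365 days.
Aug 15, 2138 → Aug 15, 2139: 365 days.
Aug 15, 2139 → Aug 15, 2140: 366 days (Feb 29, 2140 is in that span).
Aug 15, 2140 → Sep 15, 2140: 31 days (August has 31).
Sep 15, 2140 → Oct 15, 2140: 30 days (September has 30).
Oct 15, 2140 → Nov 15, 2140: 31 days (October has 31).
Nov 15, 2140 → Dec 15, 2140: 30 days (November has 30).
Dec 15, 2140 → Jan 15, 2141: 31 days (December has 31).
Jan 15, 2141 → Feb 15, 2141: 31 days (January has 31).
Feb 15, 2141 → Mar 15, 2141: 28 days (February has 28).
Mar 15, 2141 → Apr 15, 2141: 31 days (March has 31).
Apr 15, 2141 → May 15, 2141: 30 days (April has 30).
May 15, 2141 → Jun 3, 2141: 19 days.
Total: 3945 days.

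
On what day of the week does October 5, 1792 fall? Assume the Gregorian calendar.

Friday

Doomsday rule: the anchor day for the 1700s is Sunday. For year 92: 92÷12 = 7 r 8, and 8÷4 = 2, so 7+8+2 = 17.
Sunday + 17 ≡ Wednesday — that's 1792's doomsday.
In October the doomsday date is Oct 10.
Oct 5 is 5 days before Oct 10; 5 mod 7 = 5, so Wednesday − 5 = Friday.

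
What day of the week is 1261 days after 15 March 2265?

Thursday

First find the weekday of Mar 15, 2265. Doomsday rule: the anchor day for the 2200s is Friday. For year 65: 65÷12 = 5 r 5, and 5÷4 = 1, so 5+5+1 = 11.
Friday + 11 ≡ Tuesday — that's 2265's doomsday.
In March the doomsday date is Mar 14.
Mar 15 is 1 day after Mar 14; 1 mod 7 = 1, so Tuesday + 1 = Wednesday.
1261 mod 7 = 1, so 1261 days after a Wednesday is Wednesday + 1 = Thursday.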